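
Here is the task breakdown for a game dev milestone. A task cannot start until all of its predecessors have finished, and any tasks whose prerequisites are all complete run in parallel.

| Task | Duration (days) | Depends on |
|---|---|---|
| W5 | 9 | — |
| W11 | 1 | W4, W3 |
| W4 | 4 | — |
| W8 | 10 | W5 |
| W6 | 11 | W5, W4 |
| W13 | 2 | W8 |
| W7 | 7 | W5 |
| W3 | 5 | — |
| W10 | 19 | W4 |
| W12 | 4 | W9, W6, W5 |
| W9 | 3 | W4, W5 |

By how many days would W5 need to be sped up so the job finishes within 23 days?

1

Current finish: 24 days; target: 23.
W5 is on every critical path, so each day cut from W5 cuts the finish by one (this holds down to a finish of 23).
Need 24 − 23 = 1 day off W5 → W5 becomes 8 days, finish becomes 23.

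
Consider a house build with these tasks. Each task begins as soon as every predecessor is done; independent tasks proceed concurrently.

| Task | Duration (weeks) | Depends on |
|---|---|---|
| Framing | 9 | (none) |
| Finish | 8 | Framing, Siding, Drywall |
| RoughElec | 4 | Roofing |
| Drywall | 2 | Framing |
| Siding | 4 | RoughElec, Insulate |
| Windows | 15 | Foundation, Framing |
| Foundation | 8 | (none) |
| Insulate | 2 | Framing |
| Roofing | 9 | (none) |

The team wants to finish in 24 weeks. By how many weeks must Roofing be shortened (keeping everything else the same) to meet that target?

1

Current finish: 25 weeks; target: 24.
Roofing is on every critical path, so each week cut from Roofing cuts the finish by one (this holds down to a finish of 24).
Need 25 − 24 = 1 week off Roofing → Roofing becomes 8 weeks, finish becomes 24.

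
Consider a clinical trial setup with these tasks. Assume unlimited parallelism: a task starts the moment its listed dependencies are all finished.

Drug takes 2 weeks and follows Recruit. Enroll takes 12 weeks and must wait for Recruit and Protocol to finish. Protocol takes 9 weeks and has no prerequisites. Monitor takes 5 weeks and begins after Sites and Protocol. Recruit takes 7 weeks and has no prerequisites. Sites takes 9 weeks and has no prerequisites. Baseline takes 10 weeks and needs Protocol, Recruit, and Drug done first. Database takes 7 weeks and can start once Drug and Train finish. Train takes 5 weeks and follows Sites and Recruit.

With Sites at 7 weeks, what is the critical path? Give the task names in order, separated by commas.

Protocol, Enroll

Actual critical path: Sites→Train→Database = 9+5+7 = 21 ⇒ 21 weeks.
Sites lies on that path, so at 7 weeks the path becomes 19 weeks.
Now Protocol→Enroll = 9+12 = 21 is longest, so the finish becomes 21 weeks.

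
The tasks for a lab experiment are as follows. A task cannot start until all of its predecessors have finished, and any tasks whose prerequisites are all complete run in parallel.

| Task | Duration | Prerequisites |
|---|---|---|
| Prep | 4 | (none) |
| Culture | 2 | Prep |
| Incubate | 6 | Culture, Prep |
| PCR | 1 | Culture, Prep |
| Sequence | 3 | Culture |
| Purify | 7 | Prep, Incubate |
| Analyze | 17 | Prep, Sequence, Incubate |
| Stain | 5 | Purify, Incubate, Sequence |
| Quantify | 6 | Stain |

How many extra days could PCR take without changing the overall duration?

23

Prep→Culture→Incubate→Purify→Stain→Quantify = 4+2+6+7+5+6 = 30 sets the makespan at 30 days.
Longest path through PCR: 7 days (earliest finish 7, latest finish 30).
Float = 30 − 7 = 23.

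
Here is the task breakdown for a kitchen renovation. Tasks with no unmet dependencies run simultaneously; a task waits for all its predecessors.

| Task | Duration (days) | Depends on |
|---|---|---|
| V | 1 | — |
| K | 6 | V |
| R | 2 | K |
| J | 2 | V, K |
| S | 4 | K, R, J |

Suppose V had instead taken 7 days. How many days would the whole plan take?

19

Baseline: V→K→R→S = 1+6+2+4 = 13 → 13 days.
V lies on that path, so at 7 days the path becomes 19 days.
No other chain overtakes it, so the finish is 19 days.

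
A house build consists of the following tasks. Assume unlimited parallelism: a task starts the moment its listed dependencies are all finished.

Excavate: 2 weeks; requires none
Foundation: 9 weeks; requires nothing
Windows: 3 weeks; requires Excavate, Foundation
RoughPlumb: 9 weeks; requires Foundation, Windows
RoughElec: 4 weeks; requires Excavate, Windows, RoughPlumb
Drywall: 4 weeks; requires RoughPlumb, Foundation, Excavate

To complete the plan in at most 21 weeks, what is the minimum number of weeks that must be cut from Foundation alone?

Current finish: 25 weeks; target: 21.
Foundation is on every critical path, so each week cut from Foundation cuts the finish by one (this holds down to a finish of 18).
Need 25 − 21 = 4 weeks off Foundation → Foundation becomes 5 weeks, finish becomes 21.

4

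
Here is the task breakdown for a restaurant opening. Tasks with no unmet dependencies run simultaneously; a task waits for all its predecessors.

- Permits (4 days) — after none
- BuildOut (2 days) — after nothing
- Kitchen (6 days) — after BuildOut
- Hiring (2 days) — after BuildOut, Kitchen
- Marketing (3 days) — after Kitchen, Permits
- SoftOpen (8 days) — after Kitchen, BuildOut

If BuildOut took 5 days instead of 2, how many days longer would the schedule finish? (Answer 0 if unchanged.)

Critical path before the change: BuildOut→Kitchen→SoftOpen = 2+6+8 = 16 giving 16 days.
BuildOut is on the critical path; changing it to 5 makes that path 19 days.
That remains the longest chain; total 19 days.
Change in finish: 19 − 16 = +3 days.

3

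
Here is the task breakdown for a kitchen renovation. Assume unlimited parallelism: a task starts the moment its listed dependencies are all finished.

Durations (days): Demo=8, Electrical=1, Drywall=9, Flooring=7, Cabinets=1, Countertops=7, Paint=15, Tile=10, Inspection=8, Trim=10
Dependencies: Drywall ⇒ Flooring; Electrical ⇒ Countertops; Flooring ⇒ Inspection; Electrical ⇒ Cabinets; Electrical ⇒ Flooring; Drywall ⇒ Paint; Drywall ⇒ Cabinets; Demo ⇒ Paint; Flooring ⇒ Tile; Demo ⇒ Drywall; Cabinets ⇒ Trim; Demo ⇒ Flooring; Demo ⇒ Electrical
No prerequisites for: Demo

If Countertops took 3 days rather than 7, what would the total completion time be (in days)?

Baseline: Demo→Drywall→Flooring→Tile = 8+9+7+10 = 34 → 34 days.
Countertops is off the critical path — its longest chain is 16 days, giving 18 of slack.
The critical path is still Demo→Drywall→Flooring→Tile; finish is now 34 days.

34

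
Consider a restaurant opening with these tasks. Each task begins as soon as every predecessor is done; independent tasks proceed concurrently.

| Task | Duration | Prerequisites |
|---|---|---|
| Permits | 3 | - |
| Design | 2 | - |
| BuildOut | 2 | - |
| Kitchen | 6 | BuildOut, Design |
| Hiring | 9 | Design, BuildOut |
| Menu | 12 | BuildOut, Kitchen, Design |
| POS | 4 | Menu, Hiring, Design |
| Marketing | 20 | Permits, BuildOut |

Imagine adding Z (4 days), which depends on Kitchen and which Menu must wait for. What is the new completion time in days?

Originally the schedule takes 24 days.
With Z inserted, Menu now waits for max(BuildOut, Kitchen, Design, Z).
New critical path: Design→Kitchen→Z→Menu→POS = 2+6+4+12+4 = 28 ⇒ 28 days.

28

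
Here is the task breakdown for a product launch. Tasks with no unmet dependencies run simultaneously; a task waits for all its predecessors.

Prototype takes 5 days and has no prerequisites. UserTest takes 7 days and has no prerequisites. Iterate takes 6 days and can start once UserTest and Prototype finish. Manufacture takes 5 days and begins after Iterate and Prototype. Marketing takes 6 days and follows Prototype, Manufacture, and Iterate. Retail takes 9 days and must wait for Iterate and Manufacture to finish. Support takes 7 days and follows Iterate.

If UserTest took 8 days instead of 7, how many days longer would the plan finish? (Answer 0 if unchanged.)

Critical path before the change: UserTest→Iterate→Manufacture→Retail = 7+6+5+9 = 27 giving 27 days.
Since UserTest is critical, the +1 change carries straight to that chain (now 28 days).
That remains the longest chain; total 28 days.
Change in finish: 28 − 27 = +1 days.

1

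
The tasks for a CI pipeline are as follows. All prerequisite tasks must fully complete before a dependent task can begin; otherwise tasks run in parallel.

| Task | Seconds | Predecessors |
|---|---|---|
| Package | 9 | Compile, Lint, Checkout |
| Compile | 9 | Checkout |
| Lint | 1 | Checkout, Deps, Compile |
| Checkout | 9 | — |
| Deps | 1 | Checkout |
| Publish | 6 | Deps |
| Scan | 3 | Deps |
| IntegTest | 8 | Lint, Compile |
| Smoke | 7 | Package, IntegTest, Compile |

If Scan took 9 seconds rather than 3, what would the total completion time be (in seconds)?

As given, the longest chain is Checkout→Compile→Lint→Package→Smoke = 9+9+1+9+7 = 35, so the finish is 35 seconds.
The longest path through Scan is only 13 seconds, so Scan has float 22.
That remains the longest chain; total 35 seconds.

35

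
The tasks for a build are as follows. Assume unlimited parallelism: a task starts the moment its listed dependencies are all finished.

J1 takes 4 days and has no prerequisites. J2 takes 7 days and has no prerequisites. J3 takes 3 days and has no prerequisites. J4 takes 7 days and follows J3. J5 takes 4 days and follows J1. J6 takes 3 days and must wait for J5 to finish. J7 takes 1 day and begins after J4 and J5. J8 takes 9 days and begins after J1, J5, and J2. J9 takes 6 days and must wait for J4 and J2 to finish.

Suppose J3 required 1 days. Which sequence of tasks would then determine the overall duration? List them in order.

J1, J5, J8

As given, the longest chain is J1→J5→J8 = 4+4+9 = 17, so the finish is 17 days.
The longest path through J3 is only 16 days, so J3 has float 1.
No other chain overtakes it, so the finish is 17 days.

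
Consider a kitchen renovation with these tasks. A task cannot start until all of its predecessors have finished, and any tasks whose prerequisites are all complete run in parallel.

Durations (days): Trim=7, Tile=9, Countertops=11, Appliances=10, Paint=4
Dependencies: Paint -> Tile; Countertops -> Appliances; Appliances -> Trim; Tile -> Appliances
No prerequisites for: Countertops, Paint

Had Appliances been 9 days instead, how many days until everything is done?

Baseline: Paint→Tile→Appliances→Trim = 4+9+10+7 = 30 → 30 days.
Appliances is on the critical path; changing it to 9 makes that path 29 days.
No other chain overtakes it, so the finish is 29 days.

29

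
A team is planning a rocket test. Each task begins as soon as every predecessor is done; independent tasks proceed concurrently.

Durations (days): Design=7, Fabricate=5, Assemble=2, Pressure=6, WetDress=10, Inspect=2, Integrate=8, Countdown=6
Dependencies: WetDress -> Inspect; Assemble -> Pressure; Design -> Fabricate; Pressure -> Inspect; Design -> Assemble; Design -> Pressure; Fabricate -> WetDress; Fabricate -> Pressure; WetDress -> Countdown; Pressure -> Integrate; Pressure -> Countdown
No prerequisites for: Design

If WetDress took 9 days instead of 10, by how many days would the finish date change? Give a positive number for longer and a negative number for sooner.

Baseline: Design→Fabricate→WetDress→Countdown = 7+5+10+6 = 28 → 28 days.
WetDress is on the critical path; changing it to 9 makes that path 27 days.
That remains the longest chain; total 27 days.
Change in finish: 27 − 28 = -1 days.

-1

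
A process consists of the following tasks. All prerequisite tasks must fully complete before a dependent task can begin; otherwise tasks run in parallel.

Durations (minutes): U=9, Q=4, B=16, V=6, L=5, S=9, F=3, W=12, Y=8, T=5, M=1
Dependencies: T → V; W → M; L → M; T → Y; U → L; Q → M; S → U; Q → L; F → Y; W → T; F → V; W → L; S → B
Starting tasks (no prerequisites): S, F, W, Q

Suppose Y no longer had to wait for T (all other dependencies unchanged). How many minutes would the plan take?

25

With the dependency in place, S→B = 9+16 = 25 sets the finish at 25 minutes.
Without T→Y, Y's earliest start moves from 17 to 3.
The longest chain is now S→B = 9+16 = 25, so the plan takes 25 minutes.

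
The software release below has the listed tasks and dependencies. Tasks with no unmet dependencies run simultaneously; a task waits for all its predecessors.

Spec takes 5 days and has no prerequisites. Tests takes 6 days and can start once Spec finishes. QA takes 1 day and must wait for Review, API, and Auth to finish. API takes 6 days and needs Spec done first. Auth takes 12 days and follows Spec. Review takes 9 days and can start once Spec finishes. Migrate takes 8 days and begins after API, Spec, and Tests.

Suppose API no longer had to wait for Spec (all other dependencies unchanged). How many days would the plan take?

19

Before: longest chain Spec→API→Migrate = 5+6+8 = 19, finish 19.
Without Spec→API, API's earliest start moves from 5 to 0.
After: Spec→Tests→Migrate = 5+6+8 = 19 → 19 days.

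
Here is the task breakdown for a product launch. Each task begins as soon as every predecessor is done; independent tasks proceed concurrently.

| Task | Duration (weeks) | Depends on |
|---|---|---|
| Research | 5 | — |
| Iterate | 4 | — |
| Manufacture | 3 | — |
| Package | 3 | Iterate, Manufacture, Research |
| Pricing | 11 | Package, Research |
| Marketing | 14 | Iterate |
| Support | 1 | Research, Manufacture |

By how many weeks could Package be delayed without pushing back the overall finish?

0

The longest chain is Research→Package→Pricing = 5+3+11 = 19; overall finish 19 weeks.
Longest path through Package: 19 weeks (earliest finish 8, latest finish 8).
So Package can slip 8 − 8 = 0 weeks.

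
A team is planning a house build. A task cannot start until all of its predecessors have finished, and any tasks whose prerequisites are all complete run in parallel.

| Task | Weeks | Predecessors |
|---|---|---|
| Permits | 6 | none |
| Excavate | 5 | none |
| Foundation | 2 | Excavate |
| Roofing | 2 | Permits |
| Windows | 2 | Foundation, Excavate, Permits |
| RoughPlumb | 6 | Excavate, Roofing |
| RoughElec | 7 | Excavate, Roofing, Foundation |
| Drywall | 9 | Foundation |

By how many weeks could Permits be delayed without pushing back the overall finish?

1

Excavate→Foundation→Drywall = 5+2+9 = 16 sets the makespan at 16 weeks.
Permits finishes as early as 6 and must finish by 7.
Slack of Permits = 1 − 0 = 1 week.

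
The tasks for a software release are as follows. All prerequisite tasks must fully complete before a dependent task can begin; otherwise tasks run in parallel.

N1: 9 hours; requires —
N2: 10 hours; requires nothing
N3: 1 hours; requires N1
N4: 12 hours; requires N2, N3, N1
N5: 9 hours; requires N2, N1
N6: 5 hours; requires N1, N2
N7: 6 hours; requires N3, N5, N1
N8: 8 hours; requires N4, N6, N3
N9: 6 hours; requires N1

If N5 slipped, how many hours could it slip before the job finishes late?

5

N1→N3→N4→N8 = 9+1+12+8 = 30 sets the makespan at 30 hours.
The longest chain containing N5 totals 25 hours.
Slack of N5 = 15 − 10 = 5 hours.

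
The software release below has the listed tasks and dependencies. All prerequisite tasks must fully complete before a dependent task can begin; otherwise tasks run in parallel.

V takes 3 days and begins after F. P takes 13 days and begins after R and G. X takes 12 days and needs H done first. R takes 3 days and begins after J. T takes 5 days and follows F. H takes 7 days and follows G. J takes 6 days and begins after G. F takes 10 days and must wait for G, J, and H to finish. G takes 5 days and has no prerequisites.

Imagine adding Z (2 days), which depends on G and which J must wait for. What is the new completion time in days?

29

Originally the schedule takes 27 days.
With Z inserted, J now waits for max(G, Z).
New critical path: G→Z→J→R→P = 5+2+6+3+13 = 29 ⇒ 29 days.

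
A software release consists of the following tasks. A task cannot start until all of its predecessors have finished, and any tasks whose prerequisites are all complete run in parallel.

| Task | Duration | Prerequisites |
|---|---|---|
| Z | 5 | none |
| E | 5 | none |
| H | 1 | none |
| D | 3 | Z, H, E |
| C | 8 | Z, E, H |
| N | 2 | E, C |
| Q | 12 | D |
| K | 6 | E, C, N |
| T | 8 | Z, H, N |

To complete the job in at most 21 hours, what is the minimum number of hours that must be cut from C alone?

Current finish: 23 hours; target: 21.
C is on every critical path, so each hour cut from C cuts the finish by one (this holds down to a finish of 20).
Need 23 − 21 = 2 hours off C → C becomes 6 hours, finish becomes 21.

2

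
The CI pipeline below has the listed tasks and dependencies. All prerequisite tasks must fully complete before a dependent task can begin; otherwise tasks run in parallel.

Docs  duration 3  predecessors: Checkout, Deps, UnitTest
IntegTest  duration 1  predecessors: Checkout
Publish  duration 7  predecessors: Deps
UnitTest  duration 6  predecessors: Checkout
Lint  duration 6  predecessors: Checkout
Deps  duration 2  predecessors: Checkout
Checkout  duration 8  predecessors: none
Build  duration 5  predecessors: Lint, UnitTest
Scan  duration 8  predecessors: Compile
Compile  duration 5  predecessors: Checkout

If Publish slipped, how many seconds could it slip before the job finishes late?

Critical path: Checkout→Compile→Scan = 8+5+8 = 21, so the finish is 21 seconds.
The longest chain containing Publish totals 17 seconds.
Slack of Publish = 14 − 10 = 4 seconds.

4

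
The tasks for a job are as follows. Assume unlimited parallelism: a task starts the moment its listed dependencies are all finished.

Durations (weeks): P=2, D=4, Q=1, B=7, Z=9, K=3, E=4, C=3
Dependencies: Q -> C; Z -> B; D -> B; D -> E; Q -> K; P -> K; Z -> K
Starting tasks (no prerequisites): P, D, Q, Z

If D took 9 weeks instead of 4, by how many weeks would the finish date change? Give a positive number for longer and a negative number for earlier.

Critical path before the change: Z→B = 9+7 = 16 giving 16 weeks.
The longest path through D is only 11 weeks, so D has float 5.
New critical path: D→B = 9+7 = 16 ⇒ 16 weeks.
Change in finish: 16 − 16 = +0 weeks.

0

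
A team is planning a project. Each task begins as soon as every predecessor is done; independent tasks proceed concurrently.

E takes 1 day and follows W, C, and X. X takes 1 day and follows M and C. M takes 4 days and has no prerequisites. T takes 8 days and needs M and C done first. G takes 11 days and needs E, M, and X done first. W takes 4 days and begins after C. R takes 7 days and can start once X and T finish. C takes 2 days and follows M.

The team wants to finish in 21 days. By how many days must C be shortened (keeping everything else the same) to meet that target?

1

Current finish: 22 days; target: 21.
C is on every critical path, so each day cut from C cuts the finish by one (this holds down to a finish of 21).
Need 22 − 21 = 1 day off C → C becomes 1 day, finish becomes 21.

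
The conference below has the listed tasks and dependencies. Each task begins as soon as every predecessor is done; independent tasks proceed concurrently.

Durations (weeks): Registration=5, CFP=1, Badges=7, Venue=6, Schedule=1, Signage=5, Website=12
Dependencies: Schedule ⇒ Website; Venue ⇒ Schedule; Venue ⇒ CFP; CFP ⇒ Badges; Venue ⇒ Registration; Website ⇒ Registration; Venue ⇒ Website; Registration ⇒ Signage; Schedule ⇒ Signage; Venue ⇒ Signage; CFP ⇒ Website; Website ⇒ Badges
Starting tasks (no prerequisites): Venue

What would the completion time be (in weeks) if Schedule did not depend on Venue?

29

Before: longest chain Venue→CFP→Website→Registration→Signage = 6+1+12+5+5 = 29, finish 29.
Without Venue→Schedule, Schedule's earliest start moves from 6 to 0.
After: Venue→CFP→Website→Registration→Signage = 6+1+12+5+5 = 29 → 29 weeks.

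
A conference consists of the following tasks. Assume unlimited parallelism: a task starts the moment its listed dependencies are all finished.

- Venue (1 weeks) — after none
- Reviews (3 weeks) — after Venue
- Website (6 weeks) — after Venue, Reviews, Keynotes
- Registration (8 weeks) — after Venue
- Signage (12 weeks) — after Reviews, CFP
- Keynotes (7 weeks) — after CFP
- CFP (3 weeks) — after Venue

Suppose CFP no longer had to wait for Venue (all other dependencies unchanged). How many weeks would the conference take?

Before: longest chain Venue→CFP→Keynotes→Website = 1+3+7+6 = 17, finish 17.
Without Venue→CFP, CFP's earliest start moves from 1 to 0.
After: Venue→Reviews→Signage = 1+3+12 = 16 → 16 weeks.

16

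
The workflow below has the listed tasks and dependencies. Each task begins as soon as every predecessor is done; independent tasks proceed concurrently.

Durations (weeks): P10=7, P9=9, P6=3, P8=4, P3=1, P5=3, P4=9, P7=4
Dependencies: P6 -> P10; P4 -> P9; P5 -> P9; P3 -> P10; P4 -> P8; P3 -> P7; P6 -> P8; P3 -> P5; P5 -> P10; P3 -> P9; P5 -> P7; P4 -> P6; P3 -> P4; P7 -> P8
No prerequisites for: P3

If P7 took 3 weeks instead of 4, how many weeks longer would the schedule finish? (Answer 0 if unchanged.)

Critical path before the change: P3→P4→P6→P10 = 1+9+3+7 = 20 giving 20 weeks.
P7 is off the critical path — its longest chain is 12 weeks, giving 8 of slack.
The critical path is still P3→P4→P6→P10; finish is now 20 weeks.
Change in finish: 20 − 20 = +0 weeks.

0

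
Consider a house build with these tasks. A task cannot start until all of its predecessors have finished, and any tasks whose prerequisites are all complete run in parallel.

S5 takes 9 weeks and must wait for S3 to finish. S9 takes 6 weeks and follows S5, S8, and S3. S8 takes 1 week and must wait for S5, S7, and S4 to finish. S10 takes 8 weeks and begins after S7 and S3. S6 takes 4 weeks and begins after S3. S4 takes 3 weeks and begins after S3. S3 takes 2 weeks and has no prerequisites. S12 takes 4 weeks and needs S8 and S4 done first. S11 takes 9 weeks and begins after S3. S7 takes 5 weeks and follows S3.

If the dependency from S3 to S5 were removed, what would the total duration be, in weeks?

16

Before: longest chain S3→S5→S8→S9 = 2+9+1+6 = 18, finish 18.
Without S3→S5, S5's earliest start moves from 2 to 0.
After: S5→S8→S9 = 9+1+6 = 16 → 16 weeks.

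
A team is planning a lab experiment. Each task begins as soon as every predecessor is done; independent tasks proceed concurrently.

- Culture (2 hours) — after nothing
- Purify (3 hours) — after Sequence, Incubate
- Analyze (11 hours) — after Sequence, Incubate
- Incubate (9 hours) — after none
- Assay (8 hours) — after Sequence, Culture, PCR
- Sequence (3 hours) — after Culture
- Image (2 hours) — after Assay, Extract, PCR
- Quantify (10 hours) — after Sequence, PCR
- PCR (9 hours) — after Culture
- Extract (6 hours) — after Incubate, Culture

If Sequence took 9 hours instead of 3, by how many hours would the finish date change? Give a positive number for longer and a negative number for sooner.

1

The binding path is Culture→PCR→Assay→Image = 2+9+8+2 = 21; finish at 21 hours.
Sequence is off the critical path — its longest chain is 16 hours, giving 5 of slack.
The binding chain switches to Culture→Sequence→Analyze = 2+9+11 = 22; finish 22 hours.
Change in finish: 22 − 21 = +1 hours.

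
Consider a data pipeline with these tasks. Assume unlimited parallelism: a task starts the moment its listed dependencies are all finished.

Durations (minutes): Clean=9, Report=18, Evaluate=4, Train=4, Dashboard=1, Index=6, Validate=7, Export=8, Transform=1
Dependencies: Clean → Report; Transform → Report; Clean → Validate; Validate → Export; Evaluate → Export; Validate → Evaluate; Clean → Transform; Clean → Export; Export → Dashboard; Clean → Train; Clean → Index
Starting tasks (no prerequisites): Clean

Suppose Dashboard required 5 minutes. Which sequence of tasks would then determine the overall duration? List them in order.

Critical path before the change: Clean→Validate→Evaluate→Export→Dashboard = 9+7+4+8+1 = 29 giving 29 minutes.
Dashboard lies on that path, so at 5 minutes the path becomes 33 minutes.
No other chain overtakes it, so the finish is 33 minutes.

Clean, Validate, Evaluate, Export, Dashboard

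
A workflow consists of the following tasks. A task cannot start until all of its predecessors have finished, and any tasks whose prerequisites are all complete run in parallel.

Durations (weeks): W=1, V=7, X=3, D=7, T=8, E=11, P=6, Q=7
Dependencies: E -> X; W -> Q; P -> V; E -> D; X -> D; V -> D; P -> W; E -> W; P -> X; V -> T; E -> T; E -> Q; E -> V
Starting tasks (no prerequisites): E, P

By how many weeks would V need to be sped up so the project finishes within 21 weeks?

5

Current finish: 26 weeks; target: 21.
V is on every critical path, so each week cut from V cuts the finish by one (this holds down to a finish of 21).
Need 26 − 21 = 5 weeks off V → V becomes 2 weeks, finish becomes 21.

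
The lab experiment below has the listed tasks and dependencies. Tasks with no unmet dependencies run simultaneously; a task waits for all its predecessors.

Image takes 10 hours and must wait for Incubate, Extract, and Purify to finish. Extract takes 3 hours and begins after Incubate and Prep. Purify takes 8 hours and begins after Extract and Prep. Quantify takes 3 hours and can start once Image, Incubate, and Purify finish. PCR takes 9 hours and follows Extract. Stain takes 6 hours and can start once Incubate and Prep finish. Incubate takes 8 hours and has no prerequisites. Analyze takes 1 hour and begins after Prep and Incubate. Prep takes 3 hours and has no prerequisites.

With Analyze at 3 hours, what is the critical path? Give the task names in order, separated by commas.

Actual critical path: Incubate→Extract→Purify→Image→Quantify = 8+3+8+10+3 = 32 ⇒ 32 hours.
The longest path through Analyze is only 9 hours, so Analyze has float 23.
No other chain overtakes it, so the finish is 32 hours.

Incubate, Extract, Purify, Image, Quantify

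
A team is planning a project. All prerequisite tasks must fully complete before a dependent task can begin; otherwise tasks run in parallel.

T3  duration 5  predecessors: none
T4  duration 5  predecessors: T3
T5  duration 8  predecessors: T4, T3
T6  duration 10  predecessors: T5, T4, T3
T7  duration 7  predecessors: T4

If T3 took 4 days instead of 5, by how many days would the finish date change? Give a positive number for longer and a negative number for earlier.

Actual critical path: T3→T4→T5→T6 = 5+5+8+10 = 28 ⇒ 28 days.
T3 is on the critical path; changing it to 4 makes that path 27 days.
The critical path is still T3→T4→T5→T6; finish is now 27 days.
Change in finish: 27 − 28 = -1 days.

-1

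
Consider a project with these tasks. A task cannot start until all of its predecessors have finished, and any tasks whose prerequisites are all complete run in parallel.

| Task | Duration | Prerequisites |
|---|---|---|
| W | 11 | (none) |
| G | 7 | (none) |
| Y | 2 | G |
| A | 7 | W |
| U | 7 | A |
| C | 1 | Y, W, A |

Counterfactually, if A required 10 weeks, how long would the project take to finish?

Actual critical path: W→A→U = 11+7+7 = 25 ⇒ 25 weeks.
Since A is critical, the +3 change carries straight to that chain (now 28 weeks).
No other chain overtakes it, so the finish is 28 weeks.

28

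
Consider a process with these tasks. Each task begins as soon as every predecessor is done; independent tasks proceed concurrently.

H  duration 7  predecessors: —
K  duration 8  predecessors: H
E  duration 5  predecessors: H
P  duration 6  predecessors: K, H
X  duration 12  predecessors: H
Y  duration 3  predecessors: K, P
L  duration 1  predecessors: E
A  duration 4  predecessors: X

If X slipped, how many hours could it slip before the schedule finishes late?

The longest chain is H→K→P→Y = 7+8+6+3 = 24; overall finish 24 hours.
X finishes as early as 19 and must finish by 20.
Slack of X = 8 − 7 = 1 hour.

1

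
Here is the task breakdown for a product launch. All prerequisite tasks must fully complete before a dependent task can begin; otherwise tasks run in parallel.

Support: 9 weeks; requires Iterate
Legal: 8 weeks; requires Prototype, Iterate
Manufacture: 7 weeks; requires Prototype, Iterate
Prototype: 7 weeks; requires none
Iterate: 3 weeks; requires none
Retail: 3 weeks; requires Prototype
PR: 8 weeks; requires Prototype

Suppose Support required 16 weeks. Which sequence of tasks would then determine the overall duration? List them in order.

Critical path before the change: Prototype→PR = 7+8 = 15 giving 15 weeks.
Support is off the critical path — its longest chain is 12 weeks, giving 3 of slack.
Now Iterate→Support = 3+16 = 19 is longest, so the finish becomes 19 weeks.

Iterate, Support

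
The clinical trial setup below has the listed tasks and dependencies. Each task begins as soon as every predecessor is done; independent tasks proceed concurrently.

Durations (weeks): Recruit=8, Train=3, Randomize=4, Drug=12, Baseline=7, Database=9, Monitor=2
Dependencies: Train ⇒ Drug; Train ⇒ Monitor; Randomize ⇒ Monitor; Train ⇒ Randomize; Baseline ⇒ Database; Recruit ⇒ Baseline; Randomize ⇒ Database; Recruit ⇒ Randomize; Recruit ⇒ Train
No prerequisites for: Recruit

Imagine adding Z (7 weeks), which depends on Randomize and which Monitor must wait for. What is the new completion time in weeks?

24

Originally the schedule takes 24 weeks.
With Z inserted, Monitor now waits for max(Randomize, Train, Z).
New critical path: Recruit→Train→Randomize→Z→Monitor = 8+3+4+7+2 = 24 ⇒ 24 weeks.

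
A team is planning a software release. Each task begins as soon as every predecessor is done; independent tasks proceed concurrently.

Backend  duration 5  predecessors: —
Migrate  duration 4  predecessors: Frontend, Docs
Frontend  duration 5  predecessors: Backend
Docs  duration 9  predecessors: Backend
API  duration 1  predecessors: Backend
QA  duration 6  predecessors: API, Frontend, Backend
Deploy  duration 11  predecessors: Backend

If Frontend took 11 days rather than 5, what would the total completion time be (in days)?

Actual critical path: Backend→Docs→Migrate = 5+9+4 = 18 ⇒ 18 days.
The longest path through Frontend is only 16 days, so Frontend has float 2.
The binding chain switches to Backend→Frontend→QA = 5+11+6 = 22; finish 22 days.

22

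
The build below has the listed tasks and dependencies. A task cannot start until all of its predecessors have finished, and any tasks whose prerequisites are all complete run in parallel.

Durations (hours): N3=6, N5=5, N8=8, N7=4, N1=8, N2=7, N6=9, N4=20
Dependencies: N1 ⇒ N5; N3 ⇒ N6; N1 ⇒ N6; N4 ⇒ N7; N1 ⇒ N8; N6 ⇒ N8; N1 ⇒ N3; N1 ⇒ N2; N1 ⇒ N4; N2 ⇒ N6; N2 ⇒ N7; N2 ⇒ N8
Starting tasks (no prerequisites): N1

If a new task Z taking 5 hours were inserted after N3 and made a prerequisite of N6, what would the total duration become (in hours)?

36

Originally the project takes 32 hours.
With Z inserted, N6 now waits for max(N3, N1, N2, Z).
New critical path: N1→N3→Z→N6→N8 = 8+6+5+9+8 = 36 ⇒ 36 hours.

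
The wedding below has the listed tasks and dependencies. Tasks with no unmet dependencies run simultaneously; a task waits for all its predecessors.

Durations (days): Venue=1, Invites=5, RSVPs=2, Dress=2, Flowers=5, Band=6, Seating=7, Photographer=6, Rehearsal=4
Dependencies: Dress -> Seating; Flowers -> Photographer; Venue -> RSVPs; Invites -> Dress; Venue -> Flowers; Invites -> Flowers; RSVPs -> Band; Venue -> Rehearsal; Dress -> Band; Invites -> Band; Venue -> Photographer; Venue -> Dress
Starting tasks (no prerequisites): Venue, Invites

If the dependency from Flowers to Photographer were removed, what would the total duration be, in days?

With the dependency in place, Invites→Flowers→Photographer = 5+5+6 = 16 sets the finish at 16 days.
Without Flowers→Photographer, Photographer's earliest start moves from 10 to 1.
After: Invites→Dress→Seating = 5+2+7 = 14 → 14 days.

14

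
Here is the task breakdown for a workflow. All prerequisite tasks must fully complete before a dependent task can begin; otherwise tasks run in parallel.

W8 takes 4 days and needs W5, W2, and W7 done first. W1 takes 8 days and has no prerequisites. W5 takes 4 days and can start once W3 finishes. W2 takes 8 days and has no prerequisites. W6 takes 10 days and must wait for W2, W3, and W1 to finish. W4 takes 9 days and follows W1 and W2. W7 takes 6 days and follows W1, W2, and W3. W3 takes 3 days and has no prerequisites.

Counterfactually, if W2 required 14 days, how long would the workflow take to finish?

24

The binding path is W2→W6 = 8+10 = 18; finish at 18 days.
W2 is on the critical path; changing it to 14 makes that path 24 days.
The critical path is still W2→W6; finish is now 24 days.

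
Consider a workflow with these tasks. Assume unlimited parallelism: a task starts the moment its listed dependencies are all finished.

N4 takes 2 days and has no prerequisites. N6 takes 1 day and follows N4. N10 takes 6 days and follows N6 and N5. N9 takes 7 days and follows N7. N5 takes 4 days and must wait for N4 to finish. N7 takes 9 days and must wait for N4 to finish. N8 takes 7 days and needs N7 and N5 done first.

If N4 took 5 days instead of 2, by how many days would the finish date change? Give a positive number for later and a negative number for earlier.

3

Critical path before the change: N4→N7→N8 = 2+9+7 = 18 giving 18 days.
N4 lies on that path, so at 5 days the path becomes 21 days.
That remains the longest chain; total 21 days.
Change in finish: 21 − 18 = +3 days.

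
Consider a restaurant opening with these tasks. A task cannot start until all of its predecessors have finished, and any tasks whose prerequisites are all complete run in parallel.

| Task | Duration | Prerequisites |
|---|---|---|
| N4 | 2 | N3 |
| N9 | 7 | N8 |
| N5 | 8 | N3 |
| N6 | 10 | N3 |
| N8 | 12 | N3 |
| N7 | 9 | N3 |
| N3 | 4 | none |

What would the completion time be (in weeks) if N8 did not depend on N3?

Original critical path: N3→N8→N9 = 4+12+7 = 23 ⇒ 23 weeks.
Without N3→N8, N8's earliest start moves from 4 to 0.
After: N8→N9 = 12+7 = 19 → 19 weeks.

19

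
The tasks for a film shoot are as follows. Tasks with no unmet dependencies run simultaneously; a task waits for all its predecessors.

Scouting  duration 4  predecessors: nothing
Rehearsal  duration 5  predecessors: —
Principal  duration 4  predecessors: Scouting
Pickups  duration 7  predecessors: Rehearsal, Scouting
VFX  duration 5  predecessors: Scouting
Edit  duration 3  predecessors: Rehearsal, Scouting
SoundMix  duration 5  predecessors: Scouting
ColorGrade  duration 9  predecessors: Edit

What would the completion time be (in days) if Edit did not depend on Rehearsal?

16

Before: longest chain Rehearsal→Edit→ColorGrade = 5+3+9 = 17, finish 17.
Without Rehearsal→Edit, Edit's earliest start moves from 5 to 4.
The longest chain is now Scouting→Edit→ColorGrade = 4+3+9 = 16, so the schedule takes 16 days.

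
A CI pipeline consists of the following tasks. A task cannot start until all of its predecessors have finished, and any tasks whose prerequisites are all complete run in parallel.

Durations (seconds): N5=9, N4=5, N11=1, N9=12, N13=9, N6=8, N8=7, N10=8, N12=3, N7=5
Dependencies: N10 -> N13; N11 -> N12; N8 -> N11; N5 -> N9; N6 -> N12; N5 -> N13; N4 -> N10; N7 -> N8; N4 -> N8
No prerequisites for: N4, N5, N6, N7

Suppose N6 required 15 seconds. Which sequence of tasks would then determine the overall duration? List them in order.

As given, the longest chain is N4→N10→N13 = 5+8+9 = 22, so the finish is 22 seconds.
N6 has 11 seconds of float (longest path through it is 11).
The critical path is still N4→N10→N13; finish is now 22 seconds.

N4, N10, N13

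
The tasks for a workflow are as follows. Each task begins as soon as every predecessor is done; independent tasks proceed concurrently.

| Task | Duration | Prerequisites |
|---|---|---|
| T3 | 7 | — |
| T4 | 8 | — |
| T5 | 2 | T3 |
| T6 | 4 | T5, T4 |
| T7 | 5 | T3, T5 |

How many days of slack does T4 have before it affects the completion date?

The longest chain is T3→T5→T7 = 7+2+5 = 14; overall finish 14 days.
Longest path through T4: 12 days (earliest finish 8, latest finish 10).
Float = 14 − 12 = 2.

2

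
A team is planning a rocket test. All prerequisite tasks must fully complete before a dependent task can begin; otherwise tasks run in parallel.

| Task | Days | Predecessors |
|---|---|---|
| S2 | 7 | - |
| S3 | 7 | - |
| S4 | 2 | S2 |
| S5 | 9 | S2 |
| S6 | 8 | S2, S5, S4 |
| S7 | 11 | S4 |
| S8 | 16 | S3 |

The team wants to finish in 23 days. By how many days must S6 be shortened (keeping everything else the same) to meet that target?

1

Current finish: 24 days; target: 23.
S6 is on every critical path, so each day cut from S6 cuts the finish by one (this holds down to a finish of 23).
Need 24 − 23 = 1 day off S6 → S6 becomes 7 days, finish becomes 23.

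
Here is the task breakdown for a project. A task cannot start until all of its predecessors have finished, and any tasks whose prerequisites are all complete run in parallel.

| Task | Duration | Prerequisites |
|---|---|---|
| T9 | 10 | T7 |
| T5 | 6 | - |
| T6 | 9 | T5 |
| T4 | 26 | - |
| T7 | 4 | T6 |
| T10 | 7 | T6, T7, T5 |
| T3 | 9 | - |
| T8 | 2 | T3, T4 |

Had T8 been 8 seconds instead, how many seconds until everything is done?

Actual critical path: T5→T6→T7→T9 = 6+9+4+10 = 29 ⇒ 29 seconds.
T8 is off the critical path — its longest chain is 28 seconds, giving 1 of slack.
New critical path: T4→T8 = 26+8 = 34 ⇒ 34 seconds.

34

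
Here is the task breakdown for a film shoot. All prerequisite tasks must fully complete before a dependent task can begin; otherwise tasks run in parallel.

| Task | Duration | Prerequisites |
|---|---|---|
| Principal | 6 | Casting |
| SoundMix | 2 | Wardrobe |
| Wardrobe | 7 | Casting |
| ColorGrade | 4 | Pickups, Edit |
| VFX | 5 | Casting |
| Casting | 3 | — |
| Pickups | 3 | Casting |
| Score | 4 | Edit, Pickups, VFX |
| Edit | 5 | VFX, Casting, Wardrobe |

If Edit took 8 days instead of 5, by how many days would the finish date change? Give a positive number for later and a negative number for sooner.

Baseline: Casting→Wardrobe→Edit→Score = 3+7+5+4 = 19 → 19 days.
Since Edit is critical, the +3 change carries straight to that chain (now 22 days).
No other chain overtakes it, so the finish is 22 days.
Change in finish: 22 − 19 = +3 days.

3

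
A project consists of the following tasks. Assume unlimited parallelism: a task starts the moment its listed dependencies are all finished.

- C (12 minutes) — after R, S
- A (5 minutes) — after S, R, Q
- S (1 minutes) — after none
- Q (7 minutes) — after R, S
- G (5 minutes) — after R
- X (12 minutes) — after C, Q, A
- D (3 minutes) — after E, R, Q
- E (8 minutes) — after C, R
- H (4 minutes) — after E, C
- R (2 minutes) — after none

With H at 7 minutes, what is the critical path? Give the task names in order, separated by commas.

Critical path before the change: R→C→E→H = 2+12+8+4 = 26 giving 26 minutes.
H lies on that path, so at 7 minutes the path becomes 29 minutes.
No other chain overtakes it, so the finish is 29 minutes.

R, C, E, H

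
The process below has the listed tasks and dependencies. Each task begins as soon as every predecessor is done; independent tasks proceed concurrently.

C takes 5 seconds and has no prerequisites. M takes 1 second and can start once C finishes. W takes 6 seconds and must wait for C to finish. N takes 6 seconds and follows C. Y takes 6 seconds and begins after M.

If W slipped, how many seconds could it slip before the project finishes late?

Critical path: C→M→Y = 5+1+6 = 12, so the finish is 12 seconds.
W finishes as early as 11 and must finish by 12.
So W can slip 12 − 11 = 1 second.

1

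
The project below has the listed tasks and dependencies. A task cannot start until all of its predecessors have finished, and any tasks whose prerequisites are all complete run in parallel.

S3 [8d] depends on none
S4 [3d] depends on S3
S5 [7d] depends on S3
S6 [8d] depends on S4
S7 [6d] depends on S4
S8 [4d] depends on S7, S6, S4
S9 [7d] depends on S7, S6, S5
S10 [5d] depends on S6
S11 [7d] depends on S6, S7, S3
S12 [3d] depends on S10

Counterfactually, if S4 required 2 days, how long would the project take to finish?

Actual critical path: S3→S4→S6→S10→S12 = 8+3+8+5+3 = 27 ⇒ 27 days.
S4 lies on that path, so at 2 days the path becomes 26 days.
No other chain overtakes it, so the finish is 26 days.

26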